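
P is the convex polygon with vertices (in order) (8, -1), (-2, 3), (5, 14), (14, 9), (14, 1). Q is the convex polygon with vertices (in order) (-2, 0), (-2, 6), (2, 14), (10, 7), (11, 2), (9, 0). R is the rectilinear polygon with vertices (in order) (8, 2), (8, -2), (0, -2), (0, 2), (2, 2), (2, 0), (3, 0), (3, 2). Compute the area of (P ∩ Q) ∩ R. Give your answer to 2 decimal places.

9.20

|P ∩ Q| = 95.2792.
|(P ∩ Q) ∩ R| = 9.20.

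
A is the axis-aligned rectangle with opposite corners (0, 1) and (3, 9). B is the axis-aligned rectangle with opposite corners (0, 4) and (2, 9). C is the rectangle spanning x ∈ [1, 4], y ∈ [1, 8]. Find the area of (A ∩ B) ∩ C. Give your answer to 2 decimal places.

The region (A ∩ B) ∩ C is the polygon with vertices (2,4), (1,4), (1,8), (2,8).
By the shoelace formula its area is 4.00.

4.00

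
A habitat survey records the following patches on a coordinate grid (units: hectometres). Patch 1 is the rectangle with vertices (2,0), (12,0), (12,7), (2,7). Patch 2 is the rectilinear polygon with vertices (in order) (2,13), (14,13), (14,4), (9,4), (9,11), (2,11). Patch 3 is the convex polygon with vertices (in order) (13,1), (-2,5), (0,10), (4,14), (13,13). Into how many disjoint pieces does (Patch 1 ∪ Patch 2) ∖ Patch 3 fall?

(Patch 1 ∪ Patch 2) ∖ Patch 3 splits into 3 disjoint pieces (area 26, area 0.5, area 9).

3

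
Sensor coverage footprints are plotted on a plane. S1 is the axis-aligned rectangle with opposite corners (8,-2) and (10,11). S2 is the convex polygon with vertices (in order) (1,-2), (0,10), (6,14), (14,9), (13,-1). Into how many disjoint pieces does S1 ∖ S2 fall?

1

S1 ∖ S2 is a single connected region.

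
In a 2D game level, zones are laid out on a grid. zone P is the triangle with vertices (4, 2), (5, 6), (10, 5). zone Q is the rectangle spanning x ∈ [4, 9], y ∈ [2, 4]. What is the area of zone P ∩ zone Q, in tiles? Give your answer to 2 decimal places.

3.50

The intersection is the polygon with vertices (4.5,4), (8,4), (4,2).
By the shoelace formula its area is 3.50.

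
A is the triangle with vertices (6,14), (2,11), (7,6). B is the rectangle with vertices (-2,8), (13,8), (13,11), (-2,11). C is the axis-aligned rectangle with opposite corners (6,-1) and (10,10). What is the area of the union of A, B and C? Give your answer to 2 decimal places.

By inclusion–exclusion:
Individual areas: |A| = 17.5, |B| = 45, |C| = 44.
|A∩B| = 9.1875.
|A∩C| = 2.5.
|B∩C|: x∈[6,10], y∈[8,10] → 4·2 = 8.
|A∩B∩C| = 1.25.
|A ∪ B ∪ C| = 106.5 − 19.6875 + 1.25 = 88.06.

88.06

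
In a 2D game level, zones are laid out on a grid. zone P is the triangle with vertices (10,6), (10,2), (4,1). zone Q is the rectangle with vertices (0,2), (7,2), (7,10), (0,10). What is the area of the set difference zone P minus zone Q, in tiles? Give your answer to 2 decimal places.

|zone P| = 12, |zone P∩zone Q| = 1.35.
|zone P ∖ zone Q| = |zone P| − |zone P∩zone Q| = 12 − 1.35 = 10.65.

10.65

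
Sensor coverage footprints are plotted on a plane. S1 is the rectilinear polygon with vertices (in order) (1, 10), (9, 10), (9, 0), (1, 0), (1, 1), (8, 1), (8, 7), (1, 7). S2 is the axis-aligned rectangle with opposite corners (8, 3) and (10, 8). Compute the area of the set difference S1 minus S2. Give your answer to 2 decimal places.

|S1| = 38, |S1∩S2| = 5.
|S1 ∖ S2| = |S1| − |S1∩S2| = 38 − 5 = 33.00.

33.00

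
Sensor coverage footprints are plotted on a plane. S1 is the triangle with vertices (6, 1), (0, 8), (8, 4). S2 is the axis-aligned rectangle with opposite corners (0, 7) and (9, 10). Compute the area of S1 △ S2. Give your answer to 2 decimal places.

41.86

|S1| = 16, |S2| = 27, |S1∩S2| = 0.5714.
|S1 △ S2| = |S1| + |S2| − 2·|S1∩S2| = 16 + 27 − 1.1429 = 41.86.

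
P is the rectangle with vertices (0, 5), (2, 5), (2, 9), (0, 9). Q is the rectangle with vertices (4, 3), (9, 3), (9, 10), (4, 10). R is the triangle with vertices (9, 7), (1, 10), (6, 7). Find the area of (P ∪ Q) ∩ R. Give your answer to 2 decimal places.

The region (P ∪ Q) ∩ R is the polygon with vertices (4,8.875), (9,7), (6,7), (4,8.2).
By the shoelace formula its area is 3.49.

3.49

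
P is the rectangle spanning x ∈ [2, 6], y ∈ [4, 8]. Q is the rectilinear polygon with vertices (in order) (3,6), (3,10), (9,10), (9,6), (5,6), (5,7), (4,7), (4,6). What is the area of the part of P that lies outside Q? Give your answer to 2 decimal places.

|P| = 16, |P∩Q| = 5.
|P ∖ Q| = |P| − |P∩Q| = 16 − 5 = 11.00.

11.00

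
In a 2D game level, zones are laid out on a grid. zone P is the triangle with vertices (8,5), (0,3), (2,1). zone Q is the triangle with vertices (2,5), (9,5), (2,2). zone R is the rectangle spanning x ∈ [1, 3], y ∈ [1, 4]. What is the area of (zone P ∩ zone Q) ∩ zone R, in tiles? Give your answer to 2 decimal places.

The region (zone P ∩ zone Q) ∩ zone R is the polygon with vertices (2,2), (2,3.5), (3,3.75), (3,2.429).
By the shoelace formula its area is 1.41.

1.41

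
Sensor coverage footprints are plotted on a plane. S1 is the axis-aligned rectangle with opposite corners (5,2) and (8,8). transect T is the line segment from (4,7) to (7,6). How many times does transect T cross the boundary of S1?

1

The segment meets the boundary at (5,6.667).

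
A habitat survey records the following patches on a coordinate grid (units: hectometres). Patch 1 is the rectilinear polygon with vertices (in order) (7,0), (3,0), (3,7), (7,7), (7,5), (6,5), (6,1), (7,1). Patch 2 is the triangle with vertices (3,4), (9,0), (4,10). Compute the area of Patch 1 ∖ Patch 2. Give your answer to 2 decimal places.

|Patch 1| = 24, |Patch 1∩Patch 2| = 11.25.
|Patch 1 ∖ Patch 2| = |Patch 1| − |Patch 1∩Patch 2| = 24 − 11.25 = 12.75.

12.75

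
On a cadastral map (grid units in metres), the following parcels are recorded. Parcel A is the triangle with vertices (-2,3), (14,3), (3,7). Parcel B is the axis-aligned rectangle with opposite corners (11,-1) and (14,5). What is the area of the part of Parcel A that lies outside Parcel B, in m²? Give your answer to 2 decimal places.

30.36

|Parcel A| = 32, |Parcel A∩Parcel B| = 1.6364.
|Parcel A ∖ Parcel B| = |Parcel A| − |Parcel A∩Parcel B| = 32 − 1.6364 = 30.36.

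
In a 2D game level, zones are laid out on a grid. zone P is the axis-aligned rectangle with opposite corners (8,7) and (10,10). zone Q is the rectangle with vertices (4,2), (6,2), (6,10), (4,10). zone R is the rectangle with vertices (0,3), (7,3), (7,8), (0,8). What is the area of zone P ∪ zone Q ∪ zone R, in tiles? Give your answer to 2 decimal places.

By inclusion–exclusion:
Individual areas: |zone P| = 6, |zone Q| = 16, |zone R| = 35.
|zone P∩zone Q| = 0 (no overlap).
|zone P∩zone R| = 0 (no overlap).
|zone Q∩zone R|: x∈[4,6], y∈[3,8] → 2·5 = 10.
|zone P∩zone Q∩zone R| = 0.
|zone P ∪ zone Q ∪ zone R| = 57 − 10 + 0 = 47.00.

47.00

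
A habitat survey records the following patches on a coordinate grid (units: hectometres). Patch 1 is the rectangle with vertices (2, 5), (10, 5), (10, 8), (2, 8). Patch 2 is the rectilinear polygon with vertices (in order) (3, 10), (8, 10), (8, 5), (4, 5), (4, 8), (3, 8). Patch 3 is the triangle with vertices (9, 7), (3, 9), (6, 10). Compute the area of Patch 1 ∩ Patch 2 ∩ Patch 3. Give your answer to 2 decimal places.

The intersection is the polygon with vertices (8,7.333), (6,8), (8,8).
By the shoelace formula its area is 0.67.

0.67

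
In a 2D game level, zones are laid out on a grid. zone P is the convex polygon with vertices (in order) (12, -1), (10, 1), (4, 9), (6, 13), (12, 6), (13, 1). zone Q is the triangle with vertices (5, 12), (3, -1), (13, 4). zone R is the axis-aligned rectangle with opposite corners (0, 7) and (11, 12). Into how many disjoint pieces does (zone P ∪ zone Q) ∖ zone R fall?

2

(zone P ∪ zone Q) ∖ zone R splits into 2 disjoint pieces (area 56.8307, area 0.6786).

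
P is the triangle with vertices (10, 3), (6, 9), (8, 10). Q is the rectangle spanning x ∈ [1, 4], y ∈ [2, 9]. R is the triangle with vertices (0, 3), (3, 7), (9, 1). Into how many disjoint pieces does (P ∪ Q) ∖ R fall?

(P ∪ Q) ∖ R splits into 3 disjoint pieces (area 8, area 1.3333, area 9.1667).

3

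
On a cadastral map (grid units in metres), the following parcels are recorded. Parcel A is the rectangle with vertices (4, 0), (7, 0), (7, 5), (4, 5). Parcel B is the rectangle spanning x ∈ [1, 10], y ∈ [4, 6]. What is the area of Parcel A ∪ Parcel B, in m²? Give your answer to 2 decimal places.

30.00

By inclusion–exclusion:
Individual areas: |Parcel A| = 15, |Parcel B| = 18.
|Parcel A∩Parcel B|: x∈[4,7], y∈[4,5] → 3·1 = 3.
|Parcel A ∪ Parcel B| = 33 − 3 = 30.00.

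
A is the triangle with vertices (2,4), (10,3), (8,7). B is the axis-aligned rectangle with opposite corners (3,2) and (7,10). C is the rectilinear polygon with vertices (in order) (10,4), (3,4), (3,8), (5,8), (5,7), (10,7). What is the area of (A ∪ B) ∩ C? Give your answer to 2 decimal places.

19.00

|A ∪ B| = 39.5.
|(A ∪ B) ∩ C| = 19.00.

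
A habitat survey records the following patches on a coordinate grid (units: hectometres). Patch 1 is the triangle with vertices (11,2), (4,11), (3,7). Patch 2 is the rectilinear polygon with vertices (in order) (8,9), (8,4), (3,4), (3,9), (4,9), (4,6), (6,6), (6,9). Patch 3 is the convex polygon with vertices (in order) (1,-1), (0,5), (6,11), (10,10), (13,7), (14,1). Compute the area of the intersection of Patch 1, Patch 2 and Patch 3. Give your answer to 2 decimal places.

7.53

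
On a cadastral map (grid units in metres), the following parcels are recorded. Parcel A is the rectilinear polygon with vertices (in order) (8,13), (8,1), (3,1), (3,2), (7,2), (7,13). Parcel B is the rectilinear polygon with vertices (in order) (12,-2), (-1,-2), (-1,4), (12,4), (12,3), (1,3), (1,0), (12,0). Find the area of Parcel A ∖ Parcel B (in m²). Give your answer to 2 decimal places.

15.00

|Parcel A| = 16, |Parcel A∩Parcel B| = 1.
|Parcel A ∖ Parcel B| = |Parcel A| − |Parcel A∩Parcel B| = 16 − 1 = 15.00.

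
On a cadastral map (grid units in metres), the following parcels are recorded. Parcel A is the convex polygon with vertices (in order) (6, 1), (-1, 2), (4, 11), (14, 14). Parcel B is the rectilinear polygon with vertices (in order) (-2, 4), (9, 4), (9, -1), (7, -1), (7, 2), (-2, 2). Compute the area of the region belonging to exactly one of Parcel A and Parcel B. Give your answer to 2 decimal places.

84.30

|Parcel A| = 87, |Parcel B| = 28, |Parcel A∩Parcel B| = 15.3504.
|Parcel A △ Parcel B| = |Parcel A| + |Parcel B| − 2·|Parcel A∩Parcel B| = 87 + 28 − 30.7009 = 84.30.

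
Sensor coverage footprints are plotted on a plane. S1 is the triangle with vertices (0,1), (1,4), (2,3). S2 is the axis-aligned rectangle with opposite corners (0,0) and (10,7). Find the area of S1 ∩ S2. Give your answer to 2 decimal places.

2.00

The intersection is the polygon with vertices (1,4), (2,3), (0,1).
By the shoelace formula its area is 2.00.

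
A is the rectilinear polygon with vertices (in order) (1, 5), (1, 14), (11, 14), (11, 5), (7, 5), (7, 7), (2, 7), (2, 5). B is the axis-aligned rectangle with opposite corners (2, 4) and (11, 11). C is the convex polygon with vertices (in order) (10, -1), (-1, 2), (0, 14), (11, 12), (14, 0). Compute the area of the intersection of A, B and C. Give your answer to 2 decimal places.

44.00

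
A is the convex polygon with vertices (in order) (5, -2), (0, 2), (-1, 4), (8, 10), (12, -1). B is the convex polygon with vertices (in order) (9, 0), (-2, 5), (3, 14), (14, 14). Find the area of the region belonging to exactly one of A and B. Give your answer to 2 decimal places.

119.97

|A| = 88.5, |B| = 139, |A∩B| = 53.7658.
|A △ B| = |A| + |B| − 2·|A∩B| = 88.5 + 139 − 107.5315 = 119.97.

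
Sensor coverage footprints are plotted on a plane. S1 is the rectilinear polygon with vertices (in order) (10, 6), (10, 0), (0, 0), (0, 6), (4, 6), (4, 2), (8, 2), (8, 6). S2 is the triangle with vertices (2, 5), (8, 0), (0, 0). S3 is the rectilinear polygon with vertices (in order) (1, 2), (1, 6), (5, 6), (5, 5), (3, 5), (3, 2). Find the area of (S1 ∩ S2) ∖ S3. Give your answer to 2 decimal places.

|S1 ∩ S2| = 18.9333.
|(S1 ∩ S2) ∩ S3| = 4.3333.
|(S1 ∩ S2) ∖ S3| = 18.9333 − 4.3333 = 14.60.

14.60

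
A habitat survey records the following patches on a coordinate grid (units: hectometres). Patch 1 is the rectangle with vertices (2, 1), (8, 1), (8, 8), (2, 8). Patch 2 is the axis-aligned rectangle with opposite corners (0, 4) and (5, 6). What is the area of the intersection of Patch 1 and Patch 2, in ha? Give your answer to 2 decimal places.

|Patch 1∩Patch 2|: x∈[2,5], y∈[4,6] → 3·2 = 6.

6.00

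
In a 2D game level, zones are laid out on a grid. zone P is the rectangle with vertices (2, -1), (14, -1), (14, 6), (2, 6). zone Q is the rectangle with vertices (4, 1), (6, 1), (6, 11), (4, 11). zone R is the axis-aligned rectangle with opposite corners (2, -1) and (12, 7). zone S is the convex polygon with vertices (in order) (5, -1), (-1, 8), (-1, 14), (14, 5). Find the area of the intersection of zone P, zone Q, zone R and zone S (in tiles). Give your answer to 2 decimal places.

The intersection is the polygon with vertices (4,1), (4,6), (6,6), (6,1).
By the shoelace formula its area is 10.00.

10.00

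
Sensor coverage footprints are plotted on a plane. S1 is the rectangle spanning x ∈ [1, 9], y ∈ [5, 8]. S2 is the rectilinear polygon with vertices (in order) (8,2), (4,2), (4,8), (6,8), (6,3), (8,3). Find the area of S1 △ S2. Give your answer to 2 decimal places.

|S1| = 24, |S2| = 14, |S1∩S2| = 6.
|S1 △ S2| = |S1| + |S2| − 2·|S1∩S2| = 24 + 14 − 12 = 26.00.

26.00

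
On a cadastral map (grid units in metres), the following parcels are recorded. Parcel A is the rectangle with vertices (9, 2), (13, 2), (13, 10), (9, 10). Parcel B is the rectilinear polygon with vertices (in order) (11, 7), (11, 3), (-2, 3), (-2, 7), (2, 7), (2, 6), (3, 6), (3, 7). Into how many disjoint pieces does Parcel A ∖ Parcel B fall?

1

Parcel A ∖ Parcel B is a single connected region.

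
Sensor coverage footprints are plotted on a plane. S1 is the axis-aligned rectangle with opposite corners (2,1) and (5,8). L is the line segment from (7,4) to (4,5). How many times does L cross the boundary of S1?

The segment meets the boundary at (5,4.667).

1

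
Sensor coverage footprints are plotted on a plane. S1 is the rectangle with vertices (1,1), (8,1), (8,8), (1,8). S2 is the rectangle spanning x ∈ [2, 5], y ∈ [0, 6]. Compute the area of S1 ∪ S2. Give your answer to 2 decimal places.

By inclusion–exclusion:
Individual areas: |S1| = 49, |S2| = 18.
|S1∩S2|: x∈[2,5], y∈[1,6] → 3·5 = 15.
|S1 ∪ S2| = 67 − 15 = 52.00.

52.00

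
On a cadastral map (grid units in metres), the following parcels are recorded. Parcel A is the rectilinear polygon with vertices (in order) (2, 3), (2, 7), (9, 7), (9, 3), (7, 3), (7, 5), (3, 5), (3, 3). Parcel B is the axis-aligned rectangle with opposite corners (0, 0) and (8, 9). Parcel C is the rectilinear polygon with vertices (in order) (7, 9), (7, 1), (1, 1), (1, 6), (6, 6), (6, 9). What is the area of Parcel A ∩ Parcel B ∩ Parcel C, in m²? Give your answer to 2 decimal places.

8.00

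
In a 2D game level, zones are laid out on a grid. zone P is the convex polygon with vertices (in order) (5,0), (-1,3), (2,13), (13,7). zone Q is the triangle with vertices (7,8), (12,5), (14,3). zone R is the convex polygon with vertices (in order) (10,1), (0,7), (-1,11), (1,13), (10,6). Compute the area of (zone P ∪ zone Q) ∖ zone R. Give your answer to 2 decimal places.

|zone P ∪ zone Q| = 98.0478.
|(zone P ∪ zone Q) ∩ zone R| = 48.3439.
|(zone P ∪ zone Q) ∖ zone R| = 98.0478 − 48.3439 = 49.70.

49.70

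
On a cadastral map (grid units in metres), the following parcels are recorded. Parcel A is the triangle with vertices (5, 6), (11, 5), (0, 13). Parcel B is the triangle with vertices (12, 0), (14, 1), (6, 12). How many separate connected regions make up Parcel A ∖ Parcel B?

Parcel A ∖ Parcel B is a single connected region.

1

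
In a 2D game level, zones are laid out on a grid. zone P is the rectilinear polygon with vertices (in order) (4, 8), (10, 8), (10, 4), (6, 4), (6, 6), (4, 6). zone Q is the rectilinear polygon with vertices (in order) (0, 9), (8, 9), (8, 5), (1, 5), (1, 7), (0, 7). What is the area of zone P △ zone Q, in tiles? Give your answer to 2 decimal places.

|zone P| = 20, |zone Q| = 30, |zone P∩zone Q| = 10.
|zone P △ zone Q| = |zone P| + |zone Q| − 2·|zone P∩zone Q| = 20 + 30 − 20 = 30.00.

30.00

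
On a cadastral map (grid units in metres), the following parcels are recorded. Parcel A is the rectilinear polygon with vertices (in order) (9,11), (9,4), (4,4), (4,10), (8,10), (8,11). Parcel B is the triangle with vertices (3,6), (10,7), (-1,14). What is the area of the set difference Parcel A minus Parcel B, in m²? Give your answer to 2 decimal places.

|Parcel A| = 31, |Parcel A∩Parcel B| = 13.1104.
|Parcel A ∖ Parcel B| = |Parcel A| − |Parcel A∩Parcel B| = 31 − 13.1104 = 17.89.

17.89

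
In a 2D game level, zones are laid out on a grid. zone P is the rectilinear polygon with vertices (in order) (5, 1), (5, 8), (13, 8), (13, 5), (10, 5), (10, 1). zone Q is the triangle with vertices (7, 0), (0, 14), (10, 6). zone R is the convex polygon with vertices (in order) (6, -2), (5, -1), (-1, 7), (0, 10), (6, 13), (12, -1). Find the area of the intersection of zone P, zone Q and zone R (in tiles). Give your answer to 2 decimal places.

22.85

The intersection is the polygon with vertices (7.5,8), (8.478,7.217), (9.461,4.923), (7.5,1), (6.5,1), (5,4), (5,8).
By the shoelace formula its area is 22.85.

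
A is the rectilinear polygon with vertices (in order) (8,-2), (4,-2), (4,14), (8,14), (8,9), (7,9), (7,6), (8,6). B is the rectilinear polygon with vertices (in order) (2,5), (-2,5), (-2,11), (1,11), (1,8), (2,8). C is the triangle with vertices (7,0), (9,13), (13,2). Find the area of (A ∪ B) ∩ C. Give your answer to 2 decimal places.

3.06

The region (A ∪ B) ∩ C is the polygon with vertices (8,6), (8,0.333), (7,0), (7.923,6).
By the shoelace formula its area is 3.06.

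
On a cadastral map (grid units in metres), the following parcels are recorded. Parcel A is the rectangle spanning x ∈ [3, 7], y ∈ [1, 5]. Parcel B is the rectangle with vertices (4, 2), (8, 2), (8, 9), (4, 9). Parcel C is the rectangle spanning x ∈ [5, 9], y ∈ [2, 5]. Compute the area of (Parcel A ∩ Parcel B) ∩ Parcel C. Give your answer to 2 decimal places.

The region (Parcel A ∩ Parcel B) ∩ Parcel C is the polygon with vertices (7,2), (5,2), (5,5), (7,5).
By the shoelace formula its area is 6.00.

6.00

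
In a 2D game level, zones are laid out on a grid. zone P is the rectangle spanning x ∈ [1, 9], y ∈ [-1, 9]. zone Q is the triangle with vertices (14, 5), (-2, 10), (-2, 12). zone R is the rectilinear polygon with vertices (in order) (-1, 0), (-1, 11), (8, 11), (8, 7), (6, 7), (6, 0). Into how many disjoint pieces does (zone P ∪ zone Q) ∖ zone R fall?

2

(zone P ∪ zone Q) ∖ zone R splits into 2 disjoint pieces (area 32.5625, area 2.2991).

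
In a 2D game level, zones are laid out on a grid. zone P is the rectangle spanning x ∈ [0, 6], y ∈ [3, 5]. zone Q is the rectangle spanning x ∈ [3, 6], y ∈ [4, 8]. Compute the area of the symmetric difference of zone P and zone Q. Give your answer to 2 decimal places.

|zone P∩zone Q|: x∈[3,6], y∈[4,5] → 3·1 = 3.
|zone P △ zone Q| = |zone P| + |zone Q| − 2·|zone P∩zone Q| = 12 + 12 − 6 = 18.00.

18.00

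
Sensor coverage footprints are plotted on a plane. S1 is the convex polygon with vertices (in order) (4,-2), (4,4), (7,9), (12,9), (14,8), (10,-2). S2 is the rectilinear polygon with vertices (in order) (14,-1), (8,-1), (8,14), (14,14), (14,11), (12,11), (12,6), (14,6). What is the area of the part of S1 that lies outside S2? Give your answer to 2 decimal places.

42.90

|S1| = 81.5, |S1∩S2| = 38.6.
|S1 ∖ S2| = |S1| − |S1∩S2| = 81.5 − 38.6 = 42.90.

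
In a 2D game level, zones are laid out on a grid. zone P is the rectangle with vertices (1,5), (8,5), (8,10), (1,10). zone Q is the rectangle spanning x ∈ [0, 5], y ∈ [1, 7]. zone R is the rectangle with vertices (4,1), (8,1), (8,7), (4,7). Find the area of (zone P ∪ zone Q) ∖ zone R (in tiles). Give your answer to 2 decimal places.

45.00

|zone P ∪ zone Q| = 57.
|(zone P ∪ zone Q) ∩ zone R| = 12.
|(zone P ∪ zone Q) ∖ zone R| = 57 − 12 = 45.00.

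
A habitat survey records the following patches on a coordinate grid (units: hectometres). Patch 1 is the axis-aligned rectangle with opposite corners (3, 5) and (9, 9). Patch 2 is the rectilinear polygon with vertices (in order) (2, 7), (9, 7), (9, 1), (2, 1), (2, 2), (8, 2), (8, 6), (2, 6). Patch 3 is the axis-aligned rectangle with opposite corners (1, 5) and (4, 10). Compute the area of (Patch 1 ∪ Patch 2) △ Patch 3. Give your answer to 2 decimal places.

40.00

|Patch 1 ∪ Patch 2| = 35.
|(Patch 1 ∪ Patch 2) ∩ Patch 3| = 5.
|(Patch 1 ∪ Patch 2) △ Patch 3| = 35 + 15 − 10 = 40.00.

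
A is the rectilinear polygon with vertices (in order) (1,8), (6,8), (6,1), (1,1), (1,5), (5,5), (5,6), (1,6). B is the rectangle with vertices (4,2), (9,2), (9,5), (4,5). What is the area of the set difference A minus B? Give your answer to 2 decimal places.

|A| = 31, |A∩B| = 6.
|A ∖ B| = |A| − |A∩B| = 31 − 6 = 25.00.

25.00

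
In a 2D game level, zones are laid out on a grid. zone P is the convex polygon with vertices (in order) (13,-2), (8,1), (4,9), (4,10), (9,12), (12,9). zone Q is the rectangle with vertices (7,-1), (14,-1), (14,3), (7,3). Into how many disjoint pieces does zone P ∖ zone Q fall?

zone P ∖ zone Q splits into 2 disjoint pieces (area 0.7879, area 55.1364).

2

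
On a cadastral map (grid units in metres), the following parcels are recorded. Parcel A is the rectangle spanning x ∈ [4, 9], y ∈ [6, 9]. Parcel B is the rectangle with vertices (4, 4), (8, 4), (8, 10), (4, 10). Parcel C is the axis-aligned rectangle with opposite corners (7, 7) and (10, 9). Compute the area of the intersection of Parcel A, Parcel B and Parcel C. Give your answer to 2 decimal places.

The intersection is the polygon with vertices (8,7), (7,7), (7,9), (8,9).
By the shoelace formula its area is 2.00.

2.00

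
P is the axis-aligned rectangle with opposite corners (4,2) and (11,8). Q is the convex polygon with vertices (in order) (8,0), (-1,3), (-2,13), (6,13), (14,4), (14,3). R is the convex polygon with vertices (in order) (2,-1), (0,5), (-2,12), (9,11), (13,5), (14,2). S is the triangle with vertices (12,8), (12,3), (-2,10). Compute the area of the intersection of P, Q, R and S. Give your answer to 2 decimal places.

19.08

The intersection is the polygon with vertices (4,8), (10.444,8), (11,7.375), (11,3.5), (4,7).
By the shoelace formula its area is 19.08.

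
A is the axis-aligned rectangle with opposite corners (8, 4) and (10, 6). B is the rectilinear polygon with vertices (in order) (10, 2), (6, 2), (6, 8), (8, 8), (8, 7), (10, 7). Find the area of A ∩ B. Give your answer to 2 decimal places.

The intersection is the polygon with vertices (10,4), (8,4), (8,6), (10,6).
By the shoelace formula its area is 4.00.

4.00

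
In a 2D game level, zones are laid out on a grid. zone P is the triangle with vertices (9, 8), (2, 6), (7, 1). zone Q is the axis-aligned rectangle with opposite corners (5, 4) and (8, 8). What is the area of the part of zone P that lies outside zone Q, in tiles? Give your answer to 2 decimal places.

12.68

|zone P| = 22.5, |zone P∩zone Q| = 9.8214.
|zone P ∖ zone Q| = |zone P| − |zone P∩zone Q| = 22.5 − 9.8214 = 12.68.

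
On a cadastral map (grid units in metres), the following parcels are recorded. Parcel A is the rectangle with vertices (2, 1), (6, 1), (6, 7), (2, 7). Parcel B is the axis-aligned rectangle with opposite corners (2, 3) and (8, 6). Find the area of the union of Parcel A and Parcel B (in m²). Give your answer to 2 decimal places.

30.00

By inclusion–exclusion:
Individual areas: |Parcel A| = 24, |Parcel B| = 18.
|Parcel A∩Parcel B|: x∈[2,6], y∈[3,6] → 4·3 = 12.
|Parcel A ∪ Parcel B| = 42 − 12 = 30.00.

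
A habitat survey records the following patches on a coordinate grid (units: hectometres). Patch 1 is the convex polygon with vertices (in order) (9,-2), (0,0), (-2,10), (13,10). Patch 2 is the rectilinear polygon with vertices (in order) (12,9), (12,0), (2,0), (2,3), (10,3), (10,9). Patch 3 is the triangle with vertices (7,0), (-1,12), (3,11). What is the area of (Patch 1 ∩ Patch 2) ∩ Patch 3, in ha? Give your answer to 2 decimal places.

The region (Patch 1 ∩ Patch 2) ∩ Patch 3 is the polygon with vertices (5.909,3), (7,0), (5,3).
By the shoelace formula its area is 1.36.

1.36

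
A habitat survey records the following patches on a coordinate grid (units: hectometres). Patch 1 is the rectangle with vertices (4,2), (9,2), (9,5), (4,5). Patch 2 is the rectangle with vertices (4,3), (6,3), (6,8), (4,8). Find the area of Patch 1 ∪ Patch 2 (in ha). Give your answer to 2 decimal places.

By inclusion–exclusion:
Individual areas: |Patch 1| = 15, |Patch 2| = 10.
|Patch 1∩Patch 2|: x∈[4,6], y∈[3,5] → 2·2 = 4.
|Patch 1 ∪ Patch 2| = 25 − 4 = 21.00.

21.00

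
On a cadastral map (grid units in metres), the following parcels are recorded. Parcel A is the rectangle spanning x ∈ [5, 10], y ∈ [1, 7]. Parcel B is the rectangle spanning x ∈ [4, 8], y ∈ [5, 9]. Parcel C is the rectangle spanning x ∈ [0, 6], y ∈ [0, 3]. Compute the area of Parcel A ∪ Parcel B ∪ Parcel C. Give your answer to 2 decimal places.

By inclusion–exclusion:
Individual areas: |Parcel A| = 30, |Parcel B| = 16, |Parcel C| = 18.
|Parcel A∩Parcel B|: x∈[5,8], y∈[5,7] → 3·2 = 6.
|Parcel A∩Parcel C|: x∈[5,6], y∈[1,3] → 1·2 = 2.
|Parcel B∩Parcel C| = 0 (no overlap).
|Parcel A∩Parcel B∩Parcel C| = 0.
|Parcel A ∪ Parcel B ∪ Parcel C| = 64 − 8 + 0 = 56.00.

56.00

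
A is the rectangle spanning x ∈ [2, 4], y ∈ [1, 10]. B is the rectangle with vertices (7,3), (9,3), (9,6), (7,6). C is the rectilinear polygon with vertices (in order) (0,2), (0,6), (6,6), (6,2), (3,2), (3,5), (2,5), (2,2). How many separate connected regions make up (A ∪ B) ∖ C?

(A ∪ B) ∖ C splits into 3 disjoint pieces (area 5, area 8, area 6).

3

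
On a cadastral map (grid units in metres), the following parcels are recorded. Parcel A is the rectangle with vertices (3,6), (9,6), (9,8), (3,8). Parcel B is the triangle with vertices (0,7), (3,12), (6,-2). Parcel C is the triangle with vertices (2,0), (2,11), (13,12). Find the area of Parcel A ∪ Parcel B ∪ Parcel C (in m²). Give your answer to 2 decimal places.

72.71

By inclusion–exclusion:
Individual areas: |Parcel A| = 12, |Parcel B| = 28.5, |Parcel C| = 60.5.
|Parcel A∩Parcel B| = 2.1429.
|Parcel A∩Parcel C| = 10.7727.
|Parcel B∩Parcel C| = 17.5193.
|Parcel A∩Parcel B∩Parcel C| = 2.1429.
|Parcel A ∪ Parcel B ∪ Parcel C| = 101 − 30.4349 + 2.1429 = 72.71.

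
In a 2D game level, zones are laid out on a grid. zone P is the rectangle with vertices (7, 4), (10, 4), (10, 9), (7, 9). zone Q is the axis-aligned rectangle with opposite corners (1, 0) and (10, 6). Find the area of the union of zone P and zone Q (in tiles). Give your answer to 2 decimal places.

By inclusion–exclusion:
Individual areas: |zone P| = 15, |zone Q| = 54.
|zone P∩zone Q|: x∈[7,10], y∈[4,6] → 3·2 = 6.
|zone P ∪ zone Q| = 69 − 6 = 63.00.

63.00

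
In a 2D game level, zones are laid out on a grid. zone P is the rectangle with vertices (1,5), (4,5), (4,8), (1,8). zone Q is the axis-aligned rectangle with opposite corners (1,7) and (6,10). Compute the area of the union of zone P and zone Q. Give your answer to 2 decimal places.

21.00

By inclusion–exclusion:
Individual areas: |zone P| = 9, |zone Q| = 15.
|zone P∩zone Q|: x∈[1,4], y∈[7,8] → 3·1 = 3.
|zone P ∪ zone Q| = 24 − 3 = 21.00.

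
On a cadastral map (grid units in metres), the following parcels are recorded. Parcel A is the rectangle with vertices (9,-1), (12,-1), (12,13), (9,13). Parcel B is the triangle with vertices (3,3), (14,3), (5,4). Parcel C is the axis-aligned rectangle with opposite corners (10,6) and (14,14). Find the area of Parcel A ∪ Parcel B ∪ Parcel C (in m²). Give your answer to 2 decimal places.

By inclusion–exclusion:
Individual areas: |Parcel A| = 42, |Parcel B| = 5.5, |Parcel C| = 32.
|Parcel A∩Parcel B| = 1.1667.
|Parcel A∩Parcel C|: x∈[10,12], y∈[6,13] → 2·7 = 14.
|Parcel B∩Parcel C| = 0.
|Parcel A∩Parcel B∩Parcel C| = 0.
|Parcel A ∪ Parcel B ∪ Parcel C| = 79.5 − 15.1667 + 0 = 64.33.

64.33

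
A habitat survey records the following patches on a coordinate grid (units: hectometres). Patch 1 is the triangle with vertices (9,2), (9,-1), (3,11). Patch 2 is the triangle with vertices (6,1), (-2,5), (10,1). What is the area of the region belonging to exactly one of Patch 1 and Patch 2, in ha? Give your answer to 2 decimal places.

15.73

|Patch 1| = 9, |Patch 2| = 8, |Patch 1∩Patch 2| = 0.6333.
|Patch 1 △ Patch 2| = |Patch 1| + |Patch 2| − 2·|Patch 1∩Patch 2| = 9 + 8 − 1.2667 = 15.73.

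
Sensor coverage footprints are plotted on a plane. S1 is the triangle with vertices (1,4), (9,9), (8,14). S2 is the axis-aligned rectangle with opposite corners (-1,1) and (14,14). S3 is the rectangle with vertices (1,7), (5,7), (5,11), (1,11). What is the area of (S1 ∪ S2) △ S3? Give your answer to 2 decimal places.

179.00

|S1 ∪ S2| = 195.
|(S1 ∪ S2) ∩ S3| = 16.
|(S1 ∪ S2) △ S3| = 195 + 16 − 32 = 179.00.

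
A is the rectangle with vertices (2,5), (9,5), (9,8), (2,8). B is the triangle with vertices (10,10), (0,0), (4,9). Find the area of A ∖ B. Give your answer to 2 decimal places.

10.17

|A| = 21, |A∩B| = 10.8333.
|A ∖ B| = |A| − |A∩B| = 21 − 10.8333 = 10.17.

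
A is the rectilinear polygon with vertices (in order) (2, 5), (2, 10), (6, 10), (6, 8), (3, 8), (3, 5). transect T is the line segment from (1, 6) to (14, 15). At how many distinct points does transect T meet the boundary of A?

4

The segment meets the boundary at (3,7.385), (6,9.462), (3.889,8), (2,6.692).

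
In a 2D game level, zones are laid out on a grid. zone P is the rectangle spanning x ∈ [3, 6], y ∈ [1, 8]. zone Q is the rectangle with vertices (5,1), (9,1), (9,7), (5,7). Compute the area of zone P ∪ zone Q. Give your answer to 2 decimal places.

39.00

By inclusion–exclusion:
Individual areas: |zone P| = 21, |zone Q| = 24.
|zone P∩zone Q|: x∈[5,6], y∈[1,7] → 1·6 = 6.
|zone P ∪ zone Q| = 45 − 6 = 39.00.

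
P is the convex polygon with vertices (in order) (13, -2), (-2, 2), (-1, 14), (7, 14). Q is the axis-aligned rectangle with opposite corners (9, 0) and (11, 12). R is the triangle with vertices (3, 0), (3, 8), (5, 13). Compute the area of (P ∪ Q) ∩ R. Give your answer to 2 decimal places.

The region (P ∪ Q) ∩ R is the polygon with vertices (3,0.667), (3,8), (5,13), (3.099,0.64).
By the shoelace formula its area is 7.97.

7.97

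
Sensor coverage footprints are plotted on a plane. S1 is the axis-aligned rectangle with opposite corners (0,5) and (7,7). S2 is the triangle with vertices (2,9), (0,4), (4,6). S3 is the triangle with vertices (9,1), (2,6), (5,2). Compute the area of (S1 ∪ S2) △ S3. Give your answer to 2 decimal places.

22.78

|S1 ∪ S2| = 16.9333.
|(S1 ∪ S2) ∩ S3| = 0.325.
|(S1 ∪ S2) △ S3| = 16.9333 + 6.5 − 0.65 = 22.78.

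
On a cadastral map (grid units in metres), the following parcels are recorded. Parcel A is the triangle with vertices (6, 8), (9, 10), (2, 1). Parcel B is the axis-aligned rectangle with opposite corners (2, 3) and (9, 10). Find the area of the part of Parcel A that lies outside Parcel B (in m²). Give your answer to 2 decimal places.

|Parcel A| = 6.5, |Parcel A∩Parcel B| = 6.0873.
|Parcel A ∖ Parcel B| = |Parcel A| − |Parcel A∩Parcel B| = 6.5 − 6.0873 = 0.41.

0.41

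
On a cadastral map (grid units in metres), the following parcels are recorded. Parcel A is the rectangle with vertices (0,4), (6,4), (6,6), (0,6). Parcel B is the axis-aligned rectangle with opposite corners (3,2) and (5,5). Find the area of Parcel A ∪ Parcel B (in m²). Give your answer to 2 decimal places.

16.00

By inclusion–exclusion:
Individual areas: |Parcel A| = 12, |Parcel B| = 6.
|Parcel A∩Parcel B|: x∈[3,5], y∈[4,5] → 2·1 = 2.
|Parcel A ∪ Parcel B| = 18 − 2 = 16.00.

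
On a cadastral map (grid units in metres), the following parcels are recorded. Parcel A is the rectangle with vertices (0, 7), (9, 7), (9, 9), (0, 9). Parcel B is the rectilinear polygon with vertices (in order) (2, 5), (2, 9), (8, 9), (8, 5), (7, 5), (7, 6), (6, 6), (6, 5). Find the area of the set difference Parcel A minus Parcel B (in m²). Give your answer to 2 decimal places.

|Parcel A| = 18, |Parcel A∩Parcel B| = 12.
|Parcel A ∖ Parcel B| = |Parcel A| − |Parcel A∩Parcel B| = 18 − 12 = 6.00.

6.00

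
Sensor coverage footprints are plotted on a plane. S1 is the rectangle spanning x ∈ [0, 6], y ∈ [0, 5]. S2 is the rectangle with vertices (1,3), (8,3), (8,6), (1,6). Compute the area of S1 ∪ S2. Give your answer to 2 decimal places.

By inclusion–exclusion:
Individual areas: |S1| = 30, |S2| = 21.
|S1∩S2|: x∈[1,6], y∈[3,5] → 5·2 = 10.
|S1 ∪ S2| = 51 − 10 = 41.00.

41.00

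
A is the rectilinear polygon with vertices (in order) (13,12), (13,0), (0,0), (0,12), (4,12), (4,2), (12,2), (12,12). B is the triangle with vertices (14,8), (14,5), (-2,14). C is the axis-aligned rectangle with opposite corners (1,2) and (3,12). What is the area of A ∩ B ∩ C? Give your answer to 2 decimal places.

The intersection is the polygon with vertices (1.556,12), (3,12), (3,11.188).
By the shoelace formula its area is 0.59.

0.59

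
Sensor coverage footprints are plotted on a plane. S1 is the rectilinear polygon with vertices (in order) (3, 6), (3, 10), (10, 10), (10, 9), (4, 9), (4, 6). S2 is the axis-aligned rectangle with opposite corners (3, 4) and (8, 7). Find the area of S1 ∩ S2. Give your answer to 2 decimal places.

The intersection is the polygon with vertices (3,7), (4,7), (4,6), (3,6).
By the shoelace formula its area is 1.00.

1.00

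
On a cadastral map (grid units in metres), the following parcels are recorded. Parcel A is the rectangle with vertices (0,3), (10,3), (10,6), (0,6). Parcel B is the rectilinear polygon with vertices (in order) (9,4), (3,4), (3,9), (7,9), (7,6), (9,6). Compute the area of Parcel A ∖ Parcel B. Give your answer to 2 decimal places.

18.00

|Parcel A| = 30, |Parcel A∩Parcel B| = 12.
|Parcel A ∖ Parcel B| = |Parcel A| − |Parcel A∩Parcel B| = 30 − 12 = 18.00.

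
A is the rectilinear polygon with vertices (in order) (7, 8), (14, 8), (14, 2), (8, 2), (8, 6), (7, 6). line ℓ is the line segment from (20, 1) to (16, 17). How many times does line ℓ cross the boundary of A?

0

The segment lies entirely outside A and never meets its boundary.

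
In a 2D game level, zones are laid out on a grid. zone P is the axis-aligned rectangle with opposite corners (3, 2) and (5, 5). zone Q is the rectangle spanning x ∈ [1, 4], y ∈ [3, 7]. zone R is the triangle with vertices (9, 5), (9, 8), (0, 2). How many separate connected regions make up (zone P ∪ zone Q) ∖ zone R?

(zone P ∪ zone Q) ∖ zone R splits into 2 disjoint pieces (area 2.6667, area 10).

2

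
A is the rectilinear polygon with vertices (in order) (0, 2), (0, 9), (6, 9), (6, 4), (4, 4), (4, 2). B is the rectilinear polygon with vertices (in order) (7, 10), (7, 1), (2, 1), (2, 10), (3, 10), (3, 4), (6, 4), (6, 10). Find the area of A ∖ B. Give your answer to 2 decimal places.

29.00

|A| = 38, |A∩B| = 9.
|A ∖ B| = |A| − |A∩B| = 38 − 9 = 29.00.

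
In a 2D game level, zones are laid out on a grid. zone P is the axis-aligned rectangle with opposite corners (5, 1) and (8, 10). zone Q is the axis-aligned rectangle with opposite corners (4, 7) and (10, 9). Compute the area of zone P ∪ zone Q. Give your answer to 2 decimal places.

33.00

By inclusion–exclusion:
Individual areas: |zone P| = 27, |zone Q| = 12.
|zone P∩zone Q|: x∈[5,8], y∈[7,9] → 3·2 = 6.
|zone P ∪ zone Q| = 39 − 6 = 33.00.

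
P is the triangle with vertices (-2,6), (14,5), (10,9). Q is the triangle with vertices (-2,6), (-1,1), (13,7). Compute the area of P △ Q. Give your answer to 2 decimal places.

46.82

|P| = 30, |Q| = 38, |P∩Q| = 10.5903.
|P △ Q| = |P| + |Q| − 2·|P∩Q| = 30 + 38 − 21.1807 = 46.82.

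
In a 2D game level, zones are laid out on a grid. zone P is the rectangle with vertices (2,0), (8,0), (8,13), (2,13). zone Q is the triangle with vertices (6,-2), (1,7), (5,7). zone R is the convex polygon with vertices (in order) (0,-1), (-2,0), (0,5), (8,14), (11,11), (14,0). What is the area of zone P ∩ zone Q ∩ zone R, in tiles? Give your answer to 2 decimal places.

The intersection is the polygon with vertices (5,7), (5.778,0), (4.889,0), (2,5.2), (2,7).
By the shoelace formula its area is 16.21.

16.21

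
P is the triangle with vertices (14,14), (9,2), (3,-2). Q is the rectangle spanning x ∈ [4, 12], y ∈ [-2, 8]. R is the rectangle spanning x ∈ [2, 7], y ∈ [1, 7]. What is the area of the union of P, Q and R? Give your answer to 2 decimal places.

97.27

By inclusion–exclusion:
Individual areas: |P| = 26, |Q| = 80, |R| = 30.
|P∩Q| = 20.7311.
|P∩R| = 2.7301.
|Q∩R|: x∈[4,7], y∈[1,7] → 3·6 = 18.
|P∩Q∩R| = 2.7301.
|P ∪ Q ∪ R| = 136 − 41.4612 + 2.7301 = 97.27.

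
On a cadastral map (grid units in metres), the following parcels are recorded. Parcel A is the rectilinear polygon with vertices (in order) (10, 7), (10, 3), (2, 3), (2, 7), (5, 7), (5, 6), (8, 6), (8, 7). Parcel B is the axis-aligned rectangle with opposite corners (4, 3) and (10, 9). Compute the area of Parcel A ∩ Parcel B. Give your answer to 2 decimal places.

21.00

The intersection is the polygon with vertices (10,3), (4,3), (4,7), (5,7), (5,6), (8,6), (8,7), (10,7).
By the shoelace formula its area is 21.00.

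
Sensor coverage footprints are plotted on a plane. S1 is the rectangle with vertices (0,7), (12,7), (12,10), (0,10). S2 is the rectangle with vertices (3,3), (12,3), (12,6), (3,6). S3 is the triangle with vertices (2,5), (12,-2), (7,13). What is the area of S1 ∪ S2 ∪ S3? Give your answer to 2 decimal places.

88.27

By inclusion–exclusion:
Individual areas: |S1| = 36, |S2| = 27, |S3| = 57.5.
|S1∩S2| = 0 (no overlap).
|S1∩S3| = 12.9375.
|S2∩S3| = 19.2929.
|S1∩S2∩S3| = 0.
|S1 ∪ S2 ∪ S3| = 120.5 − 32.2304 + 0 = 88.27.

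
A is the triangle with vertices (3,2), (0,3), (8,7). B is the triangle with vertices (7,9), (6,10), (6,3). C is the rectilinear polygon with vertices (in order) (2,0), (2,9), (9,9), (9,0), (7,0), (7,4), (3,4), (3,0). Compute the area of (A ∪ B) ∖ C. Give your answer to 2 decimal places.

4.25

|A ∪ B| = 13.0818.
|(A ∪ B) ∩ C| = 8.8318.
|(A ∪ B) ∖ C| = 13.0818 − 8.8318 = 4.25.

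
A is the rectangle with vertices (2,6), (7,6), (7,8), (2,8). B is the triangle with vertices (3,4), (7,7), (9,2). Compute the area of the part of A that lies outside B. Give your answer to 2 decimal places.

9.33

|A| = 10, |A∩B| = 0.6667.
|A ∖ B| = |A| − |A∩B| = 10 − 0.6667 = 9.33.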